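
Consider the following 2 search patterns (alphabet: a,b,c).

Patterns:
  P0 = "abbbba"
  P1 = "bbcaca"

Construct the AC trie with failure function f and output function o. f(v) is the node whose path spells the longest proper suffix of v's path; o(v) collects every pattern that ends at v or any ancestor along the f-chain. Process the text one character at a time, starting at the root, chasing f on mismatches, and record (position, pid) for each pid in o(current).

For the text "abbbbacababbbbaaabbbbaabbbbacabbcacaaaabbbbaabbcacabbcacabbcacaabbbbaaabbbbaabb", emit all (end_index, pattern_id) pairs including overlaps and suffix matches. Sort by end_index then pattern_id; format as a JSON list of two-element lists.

Construct AC machine:
Trie (insert patterns):
  n0 'ε': a→1 b→7
  n1 'a': b→2
  n2 'ab': b→3
  n3 'abb': b→4
  n4 'abbb': b→5
  n5 'abbbb': a→6
  n6 'abbbba': ·  ←P0
  n7 'b': b→8
  n8 'bb': c→9
  n9 'bbc': a→10
  n10 'bbca': c→11
  n11 'bbcac': a→12
  n12 'bbcaca': ·  ←P1

Failure links (BFS by depth):
  fail(1) 'a': from fail(0)=0 chase 'a': 0 ⇒ 0;  out=∅∪out(0)=∅
  fail(7) 'b': from fail(0)=0 chase 'b': 0 ⇒ 0;  out=∅∪out(0)=∅
  fail(2) 'ab': from fail(1)=0 chase 'b': 0 ⇒ 7;  out=∅∪out(7)=∅
  fail(8) 'bb': from fail(7)=0 chase 'b': 0 ⇒ 7;  out=∅∪out(7)=∅
  fail(3) 'abb': from fail(2)=7 chase 'b': 7 ⇒ 8;  out=∅∪out(8)=∅
  fail(9) 'bbc': from fail(8)=7 chase 'c': 7→0 ⇒ 0;  out=∅∪out(0)=∅
  fail(4) 'abbb': from fail(3)=8 chase 'b': 8→7 ⇒ 8;  out=∅∪out(8)=∅
  fail(10) 'bbca': from fail(9)=0 chase 'a': 0 ⇒ 1;  out=∅∪out(1)=∅
  fail(5) 'abbbb': from fail(4)=8 chase 'b': 8→7 ⇒ 8;  out=∅∪out(8)=∅
  fail(11) 'bbcac': from fail(10)=1 chase 'c': 1→0 ⇒ 0;  out=∅∪out(0)=∅
  fail(6) 'abbbba': from fail(5)=8 chase 'a': 8→7→0 ⇒ 1;  out={0}∪out(1)={0}
  fail(12) 'bbcaca': from fail(11)=0 chase 'a': 0 ⇒ 1;  out={1}∪out(1)={1}

Scan:
pos 0 'a': at 1
pos 1 'b': at 2
pos 2 'b': at 3
pos 3 'b': at 4
pos 4 'b': at 5
pos 5 'a': at 6  emit P0@[0:5]
pos 6 'c': at 0 ·f
pos 7 'a': at 1
pos 8 'b': at 2
pos 9 'a': at 1 ·f
pos 10 'b': at 2
pos 11 'b': at 3
pos 12 'b': at 4
pos 13 'b': at 5
pos 14 'a': at 6  emit P0@[9:14]
pos 15 'a': at 1 ·f
pos 16 'a': at 1 ·f
pos 17 'b': at 2
pos 18 'b': at 3
pos 19 'b': at 4
pos 20 'b': at 5
pos 21 'a': at 6  emit P0@[16:21]
pos 22 'a': at 1 ·f
pos 23 'b': at 2
pos 24 'b': at 3
pos 25 'b': at 4
pos 26 'b': at 5
pos 27 'a': at 6  emit P0@[22:27]
pos 28 'c': at 0 ·f
pos 29 'a': at 1
pos 30 'b': at 2
pos 31 'b': at 3
pos 32 'c': at 9 ·f
pos 33 'a': at 10
pos 34 'c': at 11
pos 35 'a': at 12  emit P1@[30:35]
pos 36 'a': at 1 ·f
pos 37 'a': at 1 ·f
pos 38 'a': at 1 ·f
pos 39 'b': at 2
pos 40 'b': at 3
pos 41 'b': at 4
pos 42 'b': at 5
pos 43 'a': at 6  emit P0@[38:43]
pos 44 'a': at 1 ·f
pos 45 'b': at 2
pos 46 'b': at 3
pos 47 'c': at 9 ·f
pos 48 'a': at 10
pos 49 'c': at 11
pos 50 'a': at 12  emit P1@[45:50]
pos 51 'b': at 2 ·f
pos 52 'b': at 3
pos 53 'c': at 9 ·f
pos 54 'a': at 10
pos 55 'c': at 11
pos 56 'a': at 12  emit P1@[51:56]
pos 57 'b': at 2 ·f
pos 58 'b': at 3
pos 59 'c': at 9 ·f
pos 60 'a': at 10
pos 61 'c': at 11
pos 62 'a': at 12  emit P1@[57:62]
pos 63 'a': at 1 ·f
pos 64 'b': at 2
pos 65 'b': at 3
pos 66 'b': at 4
pos 67 'b': at 5
pos 68 'a': at 6  emit P0@[63:68]
pos 69 'a': at 1 ·f
pos 70 'a': at 1 ·f
pos 71 'b': at 2
pos 72 'b': at 3
pos 73 'b': at 4
pos 74 'b': at 5
pos 75 'a': at 6  emit P0@[70:75]
pos 76 'a': at 1 ·f
pos 77 'b': at 2
pos 78 'b': at 3

All matches (sorted): [[5,0],[14,0],[21,0],[27,0],[35,1],[43,0],[50,1],[56,1],[62,1],[68,0],[75,0]]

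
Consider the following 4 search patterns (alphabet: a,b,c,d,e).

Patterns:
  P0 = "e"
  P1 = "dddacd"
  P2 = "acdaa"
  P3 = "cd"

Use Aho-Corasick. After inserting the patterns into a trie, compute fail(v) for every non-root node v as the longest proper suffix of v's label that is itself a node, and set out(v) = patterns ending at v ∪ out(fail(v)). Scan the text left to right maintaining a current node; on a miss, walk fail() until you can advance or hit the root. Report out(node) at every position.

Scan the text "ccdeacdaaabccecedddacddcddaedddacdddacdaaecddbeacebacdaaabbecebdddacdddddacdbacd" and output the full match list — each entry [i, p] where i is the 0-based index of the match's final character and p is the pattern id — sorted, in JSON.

Construct AC machine:
Trie (insert patterns):
  0='ε' goto a→8 c→13 d→2 e→1
  1='e' goto ·  [P0 ends]
  2='d' goto d→3
  3='dd' goto d→4
  4='ddd' goto a→5
  5='ddda' goto c→6
  6='dddac' goto d→7
  7='dddacd' goto ·  [P1 ends]
  8='a' goto c→9
  9='ac' goto d→10
  10='acd' goto a→11
  11='acda' goto a→12
  12='acdaa' goto ·  [P2 ends]
  13='c' goto d→14
  14='cd' goto ·  [P3 ends]

BFS fail/out derivation:
  fail(1) 'e': from fail(0)=0 chase 'e': 0 ⇒ 0;  out={0}∪out(0)={0}
  fail(2) 'd': from fail(0)=0 chase 'd': 0 ⇒ 0;  out=∅∪out(0)=∅
  fail(8) 'a': from fail(0)=0 chase 'a': 0 ⇒ 0;  out=∅∪out(0)=∅
  fail(13) 'c': from fail(0)=0 chase 'c': 0 ⇒ 0;  out=∅∪out(0)=∅
  fail(3) 'dd': from fail(2)=0 chase 'd': 0 ⇒ 2;  out=∅∪out(2)=∅
  fail(9) 'ac': from fail(8)=0 chase 'c': 0 ⇒ 13;  out=∅∪out(13)=∅
  fail(14) 'cd': from fail(13)=0 chase 'd': 0 ⇒ 2;  out={3}∪out(2)={3}
  fail(4) 'ddd': from fail(3)=2 chase 'd': 2 ⇒ 3;  out=∅∪out(3)=∅
  fail(10) 'acd': from fail(9)=13 chase 'd': 13 ⇒ 14;  out=∅∪out(14)={3}
  fail(5) 'ddda': from fail(4)=3 chase 'a': 3→2→0 ⇒ 8;  out=∅∪out(8)=∅
  fail(11) 'acda': from fail(10)=14 chase 'a': 14→2→0 ⇒ 8;  out=∅∪out(8)=∅
  fail(6) 'dddac': from fail(5)=8 chase 'c': 8 ⇒ 9;  out=∅∪out(9)=∅
  fail(12) 'acdaa': from fail(11)=8 chase 'a': 8→0 ⇒ 8;  out={2}∪out(8)={2}
  fail(7) 'dddacd': from fail(6)=9 chase 'd': 9 ⇒ 10;  out={1}∪out(10)={1,3}

Run:
pos 0 'c': at 13
pos 1 'c': at 13 (fail-walked)
pos 2 'd': at 14  → match P3@[1:2]
pos 3 'e': at 1 (fail-walked)  → match P0@[3:3]
pos 4 'a': at 8 (fail-walked)
pos 5 'c': at 9
pos 6 'd': at 10  → match P3@[5:6]
pos 7 'a': at 11
pos 8 'a': at 12  → match P2@[4:8]
pos 9 'a': at 8 (fail-walked)
pos 10 'b': at 0 (fail-walked)
pos 11 'c': at 13
pos 12 'c': at 13 (fail-walked)
pos 13 'e': at 1 (fail-walked)  → match P0@[13:13]
pos 14 'c': at 13 (fail-walked)
pos 15 'e': at 1 (fail-walked)  → match P0@[15:15]
pos 16 'd': at 2 (fail-walked)
pos 17 'd': at 3
pos 18 'd': at 4
pos 19 'a': at 5
pos 20 'c': at 6
pos 21 'd': at 7  → match P1@[16:21],P3@[20:21]
pos 22 'd': at 3 (fail-walked)
pos 23 'c': at 13 (fail-walked)
pos 24 'd': at 14  → match P3@[23:24]
pos 25 'd': at 3 (fail-walked)
pos 26 'a': at 8 (fail-walked)
pos 27 'e': at 1 (fail-walked)  → match P0@[27:27]
pos 28 'd': at 2 (fail-walked)
pos 29 'd': at 3
pos 30 'd': at 4
pos 31 'a': at 5
pos 32 'c': at 6
pos 33 'd': at 7  → match P1@[28:33],P3@[32:33]
pos 34 'd': at 3 (fail-walked)
pos 35 'd': at 4
pos 36 'a': at 5
pos 37 'c': at 6
pos 38 'd': at 7  → match P1@[33:38],P3@[37:38]
pos 39 'a': at 11 (fail-walked)
pos 40 'a': at 12  → match P2@[36:40]
pos 41 'e': at 1 (fail-walked)  → match P0@[41:41]
pos 42 'c': at 13 (fail-walked)
pos 43 'd': at 14  → match P3@[42:43]
pos 44 'd': at 3 (fail-walked)
pos 45 'b': at 0 (fail-walked)
pos 46 'e': at 1  → match P0@[46:46]
pos 47 'a': at 8 (fail-walked)
pos 48 'c': at 9
pos 49 'e': at 1 (fail-walked)  → match P0@[49:49]
pos 50 'b': at 0 (fail-walked)
pos 51 'a': at 8
pos 52 'c': at 9
pos 53 'd': at 10  → match P3@[52:53]
pos 54 'a': at 11
pos 55 'a': at 12  → match P2@[51:55]
pos 56 'a': at 8 (fail-walked)
pos 57 'b': at 0 (fail-walked)
pos 58 'b': at 0
pos 59 'e': at 1  → match P0@[59:59]
pos 60 'c': at 13 (fail-walked)
pos 61 'e': at 1 (fail-walked)  → match P0@[61:61]
pos 62 'b': at 0 (fail-walked)
pos 63 'd': at 2
pos 64 'd': at 3
pos 65 'd': at 4
pos 66 'a': at 5
pos 67 'c': at 6
pos 68 'd': at 7  → match P1@[63:68],P3@[67:68]
pos 69 'd': at 3 (fail-walked)
pos 70 'd': at 4
pos 71 'd': at 4 (fail-walked)
pos 72 'd': at 4 (fail-walked)
pos 73 'a': at 5
pos 74 'c': at 6
pos 75 'd': at 7  → match P1@[70:75],P3@[74:75]
pos 76 'b': at 0 (fail-walked)
pos 77 'a': at 8
pos 78 'c': at 9
pos 79 'd': at 10  → match P3@[78:79]

Result: [[2,3],[3,0],[6,3],[8,2],[13,0],[15,0],[21,1],[21,3],[24,3],[27,0],[33,1],[33,3],[38,1],[38,3],[40,2],[41,0],[43,3],[46,0],[49,0],[53,3],[55,2],[59,0],[61,0],[68,1],[68,3],[75,1],[75,3],[79,3]]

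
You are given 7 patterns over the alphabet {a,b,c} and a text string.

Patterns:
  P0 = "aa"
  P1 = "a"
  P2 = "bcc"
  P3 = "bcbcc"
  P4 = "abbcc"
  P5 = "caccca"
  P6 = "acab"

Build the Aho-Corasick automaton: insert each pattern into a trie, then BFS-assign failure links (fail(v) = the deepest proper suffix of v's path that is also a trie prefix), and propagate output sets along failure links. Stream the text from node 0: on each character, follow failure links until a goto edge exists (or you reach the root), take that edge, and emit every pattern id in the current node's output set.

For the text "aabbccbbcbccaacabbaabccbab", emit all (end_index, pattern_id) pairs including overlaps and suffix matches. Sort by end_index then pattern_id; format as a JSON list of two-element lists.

Build:
Trie (insert patterns):
  n0 'ε': a→1 b→3 c→13
  n1 'a': a→2 b→9 c→19  [P1 ends]
  n2 'aa': ·  [P0 ends]
  n3 'b': c→4
  n4 'bc': b→6 c→5
  n5 'bcc': ·  [P2 ends]
  n6 'bcb': c→7
  n7 'bcbc': c→8
  n8 'bcbcc': ·  [P3 ends]
  n9 'ab': b→10
  n10 'abb': c→11
  n11 'abbc': c→12
  n12 'abbcc': ·  [P4 ends]
  n13 'c': a→14
  n14 'ca': c→15
  n15 'cac': c→16
  n16 'cacc': c→17
  n17 'caccc': a→18
  n18 'caccca': ·  [P5 ends]
  n19 'ac': a→20
  n20 'aca': b→21
  n21 'acab': ·  [P6 ends]

BFS fail/out derivation:
  n1('a'): parent n0 fail=0; on 'a' 0 → fail=0;  out {1}∪∅={1}
  n3('b'): parent n0 fail=0; on 'b' 0 → fail=0;  out ∅∪∅=∅
  n13('c'): parent n0 fail=0; on 'c' 0 → fail=0;  out ∅∪∅=∅
  n2('aa'): parent n1 fail=0; on 'a' 0 → fail=1;  out {0}∪{1}={0,1}
  n4('bc'): parent n3 fail=0; on 'c' 0 → fail=13;  out ∅∪∅=∅
  n9('ab'): parent n1 fail=0; on 'b' 0 → fail=3;  out ∅∪∅=∅
  n14('ca'): parent n13 fail=0; on 'a' 0 → fail=1;  out ∅∪{1}={1}
  n19('ac'): parent n1 fail=0; on 'c' 0 → fail=13;  out ∅∪∅=∅
  n5('bcc'): parent n4 fail=13; on 'c' 13→0 → fail=13;  out {2}∪∅={2}
  n6('bcb'): parent n4 fail=13; on 'b' 13→0 → fail=3;  out ∅∪∅=∅
  n10('abb'): parent n9 fail=3; on 'b' 3→0 → fail=3;  out ∅∪∅=∅
  n15('cac'): parent n14 fail=1; on 'c' 1 → fail=19;  out ∅∪∅=∅
  n20('aca'): parent n19 fail=13; on 'a' 13 → fail=14;  out ∅∪{1}={1}
  n7('bcbc'): parent n6 fail=3; on 'c' 3 → fail=4;  out ∅∪∅=∅
  n11('abbc'): parent n10 fail=3; on 'c' 3 → fail=4;  out ∅∪∅=∅
  n16('cacc'): parent n15 fail=19; on 'c' 19→13→0 → fail=13;  out ∅∪∅=∅
  n21('acab'): parent n20 fail=14; on 'b' 14→1 → fail=9;  out {6}∪∅={6}
  n8('bcbcc'): parent n7 fail=4; on 'c' 4 → fail=5;  out {3}∪{2}={2,3}
  n12('abbcc'): parent n11 fail=4; on 'c' 4 → fail=5;  out {4}∪{2}={2,4}
  n17('caccc'): parent n16 fail=13; on 'c' 13→0 → fail=13;  out ∅∪∅=∅
  n18('caccca'): parent n17 fail=13; on 'a' 13 → fail=14;  out {5}∪{1}={1,5}

Scan:
pos 0 'a': at 1  → match P1@[0:0]
pos 1 'a': at 2  → match P0@[0:1],P1@[1:1]
pos 2 'b': at 9 (fail-walked)
pos 3 'b': at 10
pos 4 'c': at 11
pos 5 'c': at 12  → match P2@[3:5],P4@[1:5]
pos 6 'b': at 3 (fail-walked)
pos 7 'b': at 3 (fail-walked)
pos 8 'c': at 4
pos 9 'b': at 6
pos 10 'c': at 7
pos 11 'c': at 8  → match P2@[9:11],P3@[7:11]
pos 12 'a': at 14 (fail-walked)  → match P1@[12:12]
pos 13 'a': at 2 (fail-walked)  → match P0@[12:13],P1@[13:13]
pos 14 'c': at 19 (fail-walked)
pos 15 'a': at 20  → match P1@[15:15]
pos 16 'b': at 21  → match P6@[13:16]
pos 17 'b': at 10 (fail-walked)
pos 18 'a': at 1 (fail-walked)  → match P1@[18:18]
pos 19 'a': at 2  → match P0@[18:19],P1@[19:19]
pos 20 'b': at 9 (fail-walked)
pos 21 'c': at 4 (fail-walked)
pos 22 'c': at 5  → match P2@[20:22]
pos 23 'b': at 3 (fail-walked)
pos 24 'a': at 1 (fail-walked)  → match P1@[24:24]
pos 25 'b': at 9

All matches (sorted): [[0,1],[1,0],[1,1],[5,2],[5,4],[11,2],[11,3],[12,1],[13,0],[13,1],[15,1],[16,6],[18,1],[19,0],[19,1],[22,2],[24,1]]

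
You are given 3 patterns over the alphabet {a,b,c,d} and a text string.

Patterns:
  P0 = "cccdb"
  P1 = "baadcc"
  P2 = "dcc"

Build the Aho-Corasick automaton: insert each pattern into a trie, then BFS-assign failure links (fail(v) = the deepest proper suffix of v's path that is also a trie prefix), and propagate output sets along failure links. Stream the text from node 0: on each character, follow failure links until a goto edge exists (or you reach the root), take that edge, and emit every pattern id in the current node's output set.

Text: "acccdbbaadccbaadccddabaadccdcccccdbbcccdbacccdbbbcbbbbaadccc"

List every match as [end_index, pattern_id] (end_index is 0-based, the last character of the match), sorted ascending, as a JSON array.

Build:
Trie (insert patterns):
  n0 'ε': b→6 c→1 d→12
  n1 'c': c→2
  n2 'cc': c→3
  n3 'ccc': d→4
  n4 'cccd': b→5
  n5 'cccdb': ·  ←P0
  n6 'b': a→7
  n7 'ba': a→8
  n8 'baa': d→9
  n9 'baad': c→10
  n10 'baadc': c→11
  n11 'baadcc': ·  ←P1
  n12 'd': c→13
  n13 'dc': c→14
  n14 'dcc': ·  ←P2

BFS fail/out derivation:
  n1('c'): parent n0 fail=0; on 'c' 0 → fail=0;  out ∅∪∅=∅
  n6('b'): parent n0 fail=0; on 'b' 0 → fail=0;  out ∅∪∅=∅
  n12('d'): parent n0 fail=0; on 'd' 0 → fail=0;  out ∅∪∅=∅
  n2('cc'): parent n1 fail=0; on 'c' 0 → fail=1;  out ∅∪∅=∅
  n7('ba'): parent n6 fail=0; on 'a' 0 → fail=0;  out ∅∪∅=∅
  n13('dc'): parent n12 fail=0; on 'c' 0 → fail=1;  out ∅∪∅=∅
  n3('ccc'): parent n2 fail=1; on 'c' 1 → fail=2;  out ∅∪∅=∅
  n8('baa'): parent n7 fail=0; on 'a' 0 → fail=0;  out ∅∪∅=∅
  n14('dcc'): parent n13 fail=1; on 'c' 1 → fail=2;  out {2}∪∅={2}
  n4('cccd'): parent n3 fail=2; on 'd' 2→1→0 → fail=12;  out ∅∪∅=∅
  n9('baad'): parent n8 fail=0; on 'd' 0 → fail=12;  out ∅∪∅=∅
  n5('cccdb'): parent n4 fail=12; on 'b' 12→0 → fail=6;  out {0}∪∅={0}
  n10('baadc'): parent n9 fail=12; on 'c' 12 → fail=13;  out ∅∪∅=∅
  n11('baadcc'): parent n10 fail=13; on 'c' 13 → fail=14;  out {1}∪{2}={1,2}

Run:
pos 0 'a': at 0
pos 1 'c': at 1
pos 2 'c': at 2
pos 3 'c': at 3
pos 4 'd': at 4
pos 5 'b': at 5  → match P0@[1:5]
pos 6 'b': at 6 (via fail)
pos 7 'a': at 7
pos 8 'a': at 8
pos 9 'd': at 9
pos 10 'c': at 10
pos 11 'c': at 11  → match P1@[6:11],P2@[9:11]
pos 12 'b': at 6 (via fail)
pos 13 'a': at 7
pos 14 'a': at 8
pos 15 'd': at 9
pos 16 'c': at 10
pos 17 'c': at 11  → match P1@[12:17],P2@[15:17]
pos 18 'd': at 12 (via fail)
pos 19 'd': at 12 (via fail)
pos 20 'a': at 0 (via fail)
pos 21 'b': at 6
pos 22 'a': at 7
pos 23 'a': at 8
pos 24 'd': at 9
pos 25 'c': at 10
pos 26 'c': at 11  → match P1@[21:26],P2@[24:26]
pos 27 'd': at 12 (via fail)
pos 28 'c': at 13
pos 29 'c': at 14  → match P2@[27:29]
pos 30 'c': at 3 (via fail)
pos 31 'c': at 3 (via fail)
pos 32 'c': at 3 (via fail)
pos 33 'd': at 4
pos 34 'b': at 5  → match P0@[30:34]
pos 35 'b': at 6 (via fail)
pos 36 'c': at 1 (via fail)
pos 37 'c': at 2
pos 38 'c': at 3
pos 39 'd': at 4
pos 40 'b': at 5  → match P0@[36:40]
pos 41 'a': at 7 (via fail)
pos 42 'c': at 1 (via fail)
pos 43 'c': at 2
pos 44 'c': at 3
pos 45 'd': at 4
pos 46 'b': at 5  → match P0@[42:46]
pos 47 'b': at 6 (via fail)
pos 48 'b': at 6 (via fail)
pos 49 'c': at 1 (via fail)
pos 50 'b': at 6 (via fail)
pos 51 'b': at 6 (via fail)
pos 52 'b': at 6 (via fail)
pos 53 'b': at 6 (via fail)
pos 54 'a': at 7
pos 55 'a': at 8
pos 56 'd': at 9
pos 57 'c': at 10
pos 58 'c': at 11  → match P1@[53:58],P2@[56:58]
pos 59 'c': at 3 (via fail)

Matches: [[5,0],[11,1],[11,2],[17,1],[17,2],[26,1],[26,2],[29,2],[34,0],[40,0],[46,0],[58,1],[58,2]]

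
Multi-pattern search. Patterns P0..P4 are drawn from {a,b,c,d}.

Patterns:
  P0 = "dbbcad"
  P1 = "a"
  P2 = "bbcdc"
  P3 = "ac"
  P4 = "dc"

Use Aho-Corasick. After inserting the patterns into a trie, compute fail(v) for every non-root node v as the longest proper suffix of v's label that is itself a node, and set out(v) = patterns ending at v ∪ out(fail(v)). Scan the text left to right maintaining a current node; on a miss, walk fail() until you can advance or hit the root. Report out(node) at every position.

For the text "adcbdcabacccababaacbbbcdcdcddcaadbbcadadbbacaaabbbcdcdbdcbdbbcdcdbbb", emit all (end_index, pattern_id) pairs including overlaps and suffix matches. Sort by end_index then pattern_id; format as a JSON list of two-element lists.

Construct AC machine:
Trie nodes:
  0='ε' goto a→7 b→8 d→1
  1='d' goto b→2 c→14
  2='db' goto b→3
  3='dbb' goto c→4
  4='dbbc' goto a→5
  5='dbbca' goto d→6
  6='dbbcad' goto ·  ←P0
  7='a' goto c→13  ←P1
  8='b' goto b→9
  9='bb' goto c→10
  10='bbc' goto d→11
  11='bbcd' goto c→12
  12='bbcdc' goto ·  ←P2
  13='ac' goto ·  ←P3
  14='dc' goto ·  ←P4

BFS fail/out derivation:
  n1('d'): parent n0 fail=0; on 'd' 0 → fail=0;  out ∅∪∅=∅
  n7('a'): parent n0 fail=0; on 'a' 0 → fail=0;  out {1}∪∅={1}
  n8('b'): parent n0 fail=0; on 'b' 0 → fail=0;  out ∅∪∅=∅
  n2('db'): parent n1 fail=0; on 'b' 0 → fail=8;  out ∅∪∅=∅
  n9('bb'): parent n8 fail=0; on 'b' 0 → fail=8;  out ∅∪∅=∅
  n13('ac'): parent n7 fail=0; on 'c' 0 → fail=0;  out {3}∪∅={3}
  n14('dc'): parent n1 fail=0; on 'c' 0 → fail=0;  out {4}∪∅={4}
  n3('dbb'): parent n2 fail=8; on 'b' 8 → fail=9;  out ∅∪∅=∅
  n10('bbc'): parent n9 fail=8; on 'c' 8→0 → fail=0;  out ∅∪∅=∅
  n4('dbbc'): parent n3 fail=9; on 'c' 9 → fail=10;  out ∅∪∅=∅
  n11('bbcd'): parent n10 fail=0; on 'd' 0 → fail=1;  out ∅∪∅=∅
  n5('dbbca'): parent n4 fail=10; on 'a' 10→0 → fail=7;  out ∅∪{1}={1}
  n12('bbcdc'): parent n11 fail=1; on 'c' 1 → fail=14;  out {2}∪{4}={2,4}
  n6('dbbcad'): parent n5 fail=7; on 'd' 7→0 → fail=1;  out {0}∪∅={0}

Text stream:
pos 0 'a': at 7  ** P1@[0:0]
pos 1 'd': at 1 (via fail)
pos 2 'c': at 14  ** P4@[1:2]
pos 3 'b': at 8 (via fail)
pos 4 'd': at 1 (via fail)
pos 5 'c': at 14  ** P4@[4:5]
pos 6 'a': at 7 (via fail)  ** P1@[6:6]
pos 7 'b': at 8 (via fail)
pos 8 'a': at 7 (via fail)  ** P1@[8:8]
pos 9 'c': at 13  ** P3@[8:9]
pos 10 'c': at 0 (via fail)
pos 11 'c': at 0
pos 12 'a': at 7  ** P1@[12:12]
pos 13 'b': at 8 (via fail)
pos 14 'a': at 7 (via fail)  ** P1@[14:14]
pos 15 'b': at 8 (via fail)
pos 16 'a': at 7 (via fail)  ** P1@[16:16]
pos 17 'a': at 7 (via fail)  ** P1@[17:17]
pos 18 'c': at 13  ** P3@[17:18]
pos 19 'b': at 8 (via fail)
pos 20 'b': at 9
pos 21 'b': at 9 (via fail)
pos 22 'c': at 10
pos 23 'd': at 11
pos 24 'c': at 12  ** P2@[20:24],P4@[23:24]
pos 25 'd': at 1 (via fail)
pos 26 'c': at 14  ** P4@[25:26]
pos 27 'd': at 1 (via fail)
pos 28 'd': at 1 (via fail)
pos 29 'c': at 14  ** P4@[28:29]
pos 30 'a': at 7 (via fail)  ** P1@[30:30]
pos 31 'a': at 7 (via fail)  ** P1@[31:31]
pos 32 'd': at 1 (via fail)
pos 33 'b': at 2
pos 34 'b': at 3
pos 35 'c': at 4
pos 36 'a': at 5  ** P1@[36:36]
pos 37 'd': at 6  ** P0@[32:37]
pos 38 'a': at 7 (via fail)  ** P1@[38:38]
pos 39 'd': at 1 (via fail)
pos 40 'b': at 2
pos 41 'b': at 3
pos 42 'a': at 7 (via fail)  ** P1@[42:42]
pos 43 'c': at 13  ** P3@[42:43]
pos 44 'a': at 7 (via fail)  ** P1@[44:44]
pos 45 'a': at 7 (via fail)  ** P1@[45:45]
pos 46 'a': at 7 (via fail)  ** P1@[46:46]
pos 47 'b': at 8 (via fail)
pos 48 'b': at 9
pos 49 'b': at 9 (via fail)
pos 50 'c': at 10
pos 51 'd': at 11
pos 52 'c': at 12  ** P2@[48:52],P4@[51:52]
pos 53 'd': at 1 (via fail)
pos 54 'b': at 2
pos 55 'd': at 1 (via fail)
pos 56 'c': at 14  ** P4@[55:56]
pos 57 'b': at 8 (via fail)
pos 58 'd': at 1 (via fail)
pos 59 'b': at 2
pos 60 'b': at 3
pos 61 'c': at 4
pos 62 'd': at 11 (via fail)
pos 63 'c': at 12  ** P2@[59:63],P4@[62:63]
pos 64 'd': at 1 (via fail)
pos 65 'b': at 2
pos 66 'b': at 3
pos 67 'b': at 9 (via fail)

Result: [[0,1],[2,4],[5,4],[6,1],[8,1],[9,3],[12,1],[14,1],[16,1],[17,1],[18,3],[24,2],[24,4],[26,4],[29,4],[30,1],[31,1],[36,1],[37,0],[38,1],[42,1],[43,3],[44,1],[45,1],[46,1],[52,2],[52,4],[56,4],[63,2],[63,4]]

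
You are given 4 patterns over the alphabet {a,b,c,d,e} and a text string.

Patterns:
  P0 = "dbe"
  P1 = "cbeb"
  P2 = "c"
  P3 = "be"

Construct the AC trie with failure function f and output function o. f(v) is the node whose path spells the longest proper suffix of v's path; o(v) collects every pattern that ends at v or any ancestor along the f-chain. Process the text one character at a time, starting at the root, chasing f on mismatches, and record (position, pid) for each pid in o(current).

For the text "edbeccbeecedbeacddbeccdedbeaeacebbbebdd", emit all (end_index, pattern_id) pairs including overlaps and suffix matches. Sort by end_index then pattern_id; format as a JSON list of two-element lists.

Build automaton:
Trie nodes:
  n0 'ε': b→8 c→4 d→1
  n1 'd': b→2
  n2 'db': e→3
  n3 'dbe': ·  ←P0
  n4 'c': b→5  ←P2
  n5 'cb': e→6
  n6 'cbe': b→7
  n7 'cbeb': ·  ←P1
  n8 'b': e→9
  n9 'be': ·  ←P3

BFS fail/out derivation:
  n1('d'): parent n0 fail=0; on 'd' 0 → fail=0;  out ∅∪∅=∅
  n4('c'): parent n0 fail=0; on 'c' 0 → fail=0;  out {2}∪∅={2}
  n8('b'): parent n0 fail=0; on 'b' 0 → fail=0;  out ∅∪∅=∅
  n2('db'): parent n1 fail=0; on 'b' 0 → fail=8;  out ∅∪∅=∅
  n5('cb'): parent n4 fail=0; on 'b' 0 → fail=8;  out ∅∪∅=∅
  n9('be'): parent n8 fail=0; on 'e' 0 → fail=0;  out {3}∪∅={3}
  n3('dbe'): parent n2 fail=8; on 'e' 8 → fail=9;  out {0}∪{3}={0,3}
  n6('cbe'): parent n5 fail=8; on 'e' 8 → fail=9;  out ∅∪{3}={3}
  n7('cbeb'): parent n6 fail=9; on 'b' 9→0 → fail=8;  out {1}∪∅={1}

Run:
i=0 'e': node 0→0
i=1 'd': node 0→1
i=2 'b': node 1→2
i=3 'e': node 2→3  ** P0@[1:3],P3@[2:3]
i=4 'c': node 3→4 (fail-walked)  ** P2@[4:4]
i=5 'c': node 4→4 (fail-walked)  ** P2@[5:5]
i=6 'b': node 4→5
i=7 'e': node 5→6  ** P3@[6:7]
i=8 'e': node 6→0 (fail-walked)
i=9 'c': node 0→4  ** P2@[9:9]
i=10 'e': node 4→0 (fail-walked)
i=11 'd': node 0→1
i=12 'b': node 1→2
i=13 'e': node 2→3  ** P0@[11:13],P3@[12:13]
i=14 'a': node 3→0 (fail-walked)
i=15 'c': node 0→4  ** P2@[15:15]
i=16 'd': node 4→1 (fail-walked)
i=17 'd': node 1→1 (fail-walked)
i=18 'b': node 1→2
i=19 'e': node 2→3  ** P0@[17:19],P3@[18:19]
i=20 'c': node 3→4 (fail-walked)  ** P2@[20:20]
i=21 'c': node 4→4 (fail-walked)  ** P2@[21:21]
i=22 'd': node 4→1 (fail-walked)
i=23 'e': node 1→0 (fail-walked)
i=24 'd': node 0→1
i=25 'b': node 1→2
i=26 'e': node 2→3  ** P0@[24:26],P3@[25:26]
i=27 'a': node 3→0 (fail-walked)
i=28 'e': node 0→0
i=29 'a': node 0→0
i=30 'c': node 0→4  ** P2@[30:30]
i=31 'e': node 4→0 (fail-walked)
i=32 'b': node 0→8
i=33 'b': node 8→8 (fail-walked)
i=34 'b': node 8→8 (fail-walked)
i=35 'e': node 8→9  ** P3@[34:35]
i=36 'b': node 9→8 (fail-walked)
i=37 'd': node 8→1 (fail-walked)
i=38 'd': node 1→1 (fail-walked)

Result: [[3,0],[3,3],[4,2],[5,2],[7,3],[9,2],[13,0],[13,3],[15,2],[19,0],[19,3],[20,2],[21,2],[26,0],[26,3],[30,2],[35,3]]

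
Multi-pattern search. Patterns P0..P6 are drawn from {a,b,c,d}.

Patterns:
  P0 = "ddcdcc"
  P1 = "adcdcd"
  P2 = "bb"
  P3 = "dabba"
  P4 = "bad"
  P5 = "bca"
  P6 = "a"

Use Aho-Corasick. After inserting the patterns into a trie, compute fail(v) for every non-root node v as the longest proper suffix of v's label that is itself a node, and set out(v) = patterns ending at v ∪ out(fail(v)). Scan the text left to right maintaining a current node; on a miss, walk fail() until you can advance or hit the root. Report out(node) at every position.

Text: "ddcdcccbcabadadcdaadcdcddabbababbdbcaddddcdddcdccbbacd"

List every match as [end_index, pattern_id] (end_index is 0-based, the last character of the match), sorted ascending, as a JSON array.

Construct AC machine:
Trie (insert patterns):
  0='ε' goto a→7 b→13 d→1
  1='d' goto a→15 d→2
  2='dd' goto c→3
  3='ddc' goto d→4
  4='ddcd' goto c→5
  5='ddcdc' goto c→6
  6='ddcdcc' goto ·  ←P0
  7='a' goto d→8  ←P6
  8='ad' goto c→9
  9='adc' goto d→10
  10='adcd' goto c→11
  11='adcdc' goto d→12
  12='adcdcd' goto ·  ←P1
  13='b' goto a→19 b→14 c→21
  14='bb' goto ·  ←P2
  15='da' goto b→16
  16='dab' goto b→17
  17='dabb' goto a→18
  18='dabba' goto ·  ←P3
  19='ba' goto d→20
  20='bad' goto ·  ←P4
  21='bc' goto a→22
  22='bca' goto ·  ←P5

Failure links (BFS by depth):
  n1('d'): parent n0 fail=0; on 'd' 0 → fail=0;  out ∅∪∅=∅
  n7('a'): parent n0 fail=0; on 'a' 0 → fail=0;  out {6}∪∅={6}
  n13('b'): parent n0 fail=0; on 'b' 0 → fail=0;  out ∅∪∅=∅
  n2('dd'): parent n1 fail=0; on 'd' 0 → fail=1;  out ∅∪∅=∅
  n8('ad'): parent n7 fail=0; on 'd' 0 → fail=1;  out ∅∪∅=∅
  n14('bb'): parent n13 fail=0; on 'b' 0 → fail=13;  out {2}∪∅={2}
  n15('da'): parent n1 fail=0; on 'a' 0 → fail=7;  out ∅∪{6}={6}
  n19('ba'): parent n13 fail=0; on 'a' 0 → fail=7;  out ∅∪{6}={6}
  n21('bc'): parent n13 fail=0; on 'c' 0 → fail=0;  out ∅∪∅=∅
  n3('ddc'): parent n2 fail=1; on 'c' 1→0 → fail=0;  out ∅∪∅=∅
  n9('adc'): parent n8 fail=1; on 'c' 1→0 → fail=0;  out ∅∪∅=∅
  n16('dab'): parent n15 fail=7; on 'b' 7→0 → fail=13;  out ∅∪∅=∅
  n20('bad'): parent n19 fail=7; on 'd' 7 → fail=8;  out {4}∪∅={4}
  n22('bca'): parent n21 fail=0; on 'a' 0 → fail=7;  out {5}∪{6}={5,6}
  n4('ddcd'): parent n3 fail=0; on 'd' 0 → fail=1;  out ∅∪∅=∅
  n10('adcd'): parent n9 fail=0; on 'd' 0 → fail=1;  out ∅∪∅=∅
  n17('dabb'): parent n16 fail=13; on 'b' 13 → fail=14;  out ∅∪{2}={2}
  n5('ddcdc'): parent n4 fail=1; on 'c' 1→0 → fail=0;  out ∅∪∅=∅
  n11('adcdc'): parent n10 fail=1; on 'c' 1→0 → fail=0;  out ∅∪∅=∅
  n18('dabba'): parent n17 fail=14; on 'a' 14→13 → fail=19;  out {3}∪{6}={3,6}
  n6('ddcdcc'): parent n5 fail=0; on 'c' 0 → fail=0;  out {0}∪∅={0}
  n12('adcdcd'): parent n11 fail=0; on 'd' 0 → fail=1;  out {1}∪∅={1}

Run:
pos 0 'd': at 1
pos 1 'd': at 2
pos 2 'c': at 3
pos 3 'd': at 4
pos 4 'c': at 5
pos 5 'c': at 6  → match P0@[0:5]
pos 6 'c': at 0 (via fail)
pos 7 'b': at 13
pos 8 'c': at 21
pos 9 'a': at 22  → match P5@[7:9],P6@[9:9]
pos 10 'b': at 13 (via fail)
pos 11 'a': at 19  → match P6@[11:11]
pos 12 'd': at 20  → match P4@[10:12]
pos 13 'a': at 15 (via fail)  → match P6@[13:13]
pos 14 'd': at 8 (via fail)
pos 15 'c': at 9
pos 16 'd': at 10
pos 17 'a': at 15 (via fail)  → match P6@[17:17]
pos 18 'a': at 7 (via fail)  → match P6@[18:18]
pos 19 'd': at 8
pos 20 'c': at 9
pos 21 'd': at 10
pos 22 'c': at 11
pos 23 'd': at 12  → match P1@[18:23]
pos 24 'd': at 2 (via fail)
pos 25 'a': at 15 (via fail)  → match P6@[25:25]
pos 26 'b': at 16
pos 27 'b': at 17  → match P2@[26:27]
pos 28 'a': at 18  → match P3@[24:28],P6@[28:28]
pos 29 'b': at 13 (via fail)
pos 30 'a': at 19  → match P6@[30:30]
pos 31 'b': at 13 (via fail)
pos 32 'b': at 14  → match P2@[31:32]
pos 33 'd': at 1 (via fail)
pos 34 'b': at 13 (via fail)
pos 35 'c': at 21
pos 36 'a': at 22  → match P5@[34:36],P6@[36:36]
pos 37 'd': at 8 (via fail)
pos 38 'd': at 2 (via fail)
pos 39 'd': at 2 (via fail)
pos 40 'd': at 2 (via fail)
pos 41 'c': at 3
pos 42 'd': at 4
pos 43 'd': at 2 (via fail)
pos 44 'd': at 2 (via fail)
pos 45 'c': at 3
pos 46 'd': at 4
pos 47 'c': at 5
pos 48 'c': at 6  → match P0@[43:48]
pos 49 'b': at 13 (via fail)
pos 50 'b': at 14  → match P2@[49:50]
pos 51 'a': at 19 (via fail)  → match P6@[51:51]
pos 52 'c': at 0 (via fail)
pos 53 'd': at 1

Matches: [[5,0],[9,5],[9,6],[11,6],[12,4],[13,6],[17,6],[18,6],[23,1],[25,6],[27,2],[28,3],[28,6],[30,6],[32,2],[36,5],[36,6],[48,0],[50,2],[51,6]]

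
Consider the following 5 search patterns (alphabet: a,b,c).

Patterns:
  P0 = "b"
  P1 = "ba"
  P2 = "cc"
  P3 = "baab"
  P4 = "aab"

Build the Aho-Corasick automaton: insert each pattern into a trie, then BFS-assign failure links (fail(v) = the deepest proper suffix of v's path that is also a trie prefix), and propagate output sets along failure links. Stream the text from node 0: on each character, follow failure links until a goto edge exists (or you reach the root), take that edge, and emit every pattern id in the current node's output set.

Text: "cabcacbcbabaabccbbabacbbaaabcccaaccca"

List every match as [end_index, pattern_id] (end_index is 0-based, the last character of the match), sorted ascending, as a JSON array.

Build:
Trie nodes:
  0='ε' goto a→7 b→1 c→3
  1='b' goto a→2  [P0 ends]
  2='ba' goto a→5  [P1 ends]
  3='c' goto c→4
  4='cc' goto ·  [P2 ends]
  5='baa' goto b→6
  6='baab' goto ·  [P3 ends]
  7='a' goto a→8
  8='aa' goto b→9
  9='aab' goto ·  [P4 ends]

BFS fail/out derivation:
  fail(1) 'b': from fail(0)=0 chase 'b': 0 ⇒ 0;  out={0}∪out(0)={0}
  fail(3) 'c': from fail(0)=0 chase 'c': 0 ⇒ 0;  out=∅∪out(0)=∅
  fail(7) 'a': from fail(0)=0 chase 'a': 0 ⇒ 0;  out=∅∪out(0)=∅
  fail(2) 'ba': from fail(1)=0 chase 'a': 0 ⇒ 7;  out={1}∪out(7)={1}
  fail(4) 'cc': from fail(3)=0 chase 'c': 0 ⇒ 3;  out={2}∪out(3)={2}
  fail(8) 'aa': from fail(7)=0 chase 'a': 0 ⇒ 7;  out=∅∪out(7)=∅
  fail(5) 'baa': from fail(2)=7 chase 'a': 7 ⇒ 8;  out=∅∪out(8)=∅
  fail(9) 'aab': from fail(8)=7 chase 'b': 7→0 ⇒ 1;  out={4}∪out(1)={0,4}
  fail(6) 'baab': from fail(5)=8 chase 'b': 8 ⇒ 9;  out={3}∪out(9)={0,3,4}

Run:
[0] read 'c'  n0⇒n3
[1] read 'a'  n3⇒n7 ·f
[2] read 'b'  n7⇒n1 ·f  → match P0@[2:2]
[3] read 'c'  n1⇒n3 ·f
[4] read 'a'  n3⇒n7 ·f
[5] read 'c'  n7⇒n3 ·f
[6] read 'b'  n3⇒n1 ·f  → match P0@[6:6]
[7] read 'c'  n1⇒n3 ·f
[8] read 'b'  n3⇒n1 ·f  → match P0@[8:8]
[9] read 'a'  n1⇒n2  → match P1@[8:9]
[10] read 'b'  n2⇒n1 ·f  → match P0@[10:10]
[11] read 'a'  n1⇒n2  → match P1@[10:11]
[12] read 'a'  n2⇒n5
[13] read 'b'  n5⇒n6  → match P0@[13:13],P3@[10:13],P4@[11:13]
[14] read 'c'  n6⇒n3 ·f
[15] read 'c'  n3⇒n4  → match P2@[14:15]
[16] read 'b'  n4⇒n1 ·f  → match P0@[16:16]
[17] read 'b'  n1⇒n1 ·f  → match P0@[17:17]
[18] read 'a'  n1⇒n2  → match P1@[17:18]
[19] read 'b'  n2⇒n1 ·f  → match P0@[19:19]
[20] read 'a'  n1⇒n2  → match P1@[19:20]
[21] read 'c'  n2⇒n3 ·f
[22] read 'b'  n3⇒n1 ·f  → match P0@[22:22]
[23] read 'b'  n1⇒n1 ·f  → match P0@[23:23]
[24] read 'a'  n1⇒n2  → match P1@[23:24]
[25] read 'a'  n2⇒n5
[26] read 'a'  n5⇒n8 ·f
[27] read 'b'  n8⇒n9  → match P0@[27:27],P4@[25:27]
[28] read 'c'  n9⇒n3 ·f
[29] read 'c'  n3⇒n4  → match P2@[28:29]
[30] read 'c'  n4⇒n4 ·f  → match P2@[29:30]
[31] read 'a'  n4⇒n7 ·f
[32] read 'a'  n7⇒n8
[33] read 'c'  n8⇒n3 ·f
[34] read 'c'  n3⇒n4  → match P2@[33:34]
[35] read 'c'  n4⇒n4 ·f  → match P2@[34:35]
[36] read 'a'  n4⇒n7 ·f

All matches (sorted): [[2,0],[6,0],[8,0],[9,1],[10,0],[11,1],[13,0],[13,3],[13,4],[15,2],[16,0],[17,0],[18,1],[19,0],[20,1],[22,0],[23,0],[24,1],[27,0],[27,4],[29,2],[30,2],[34,2],[35,2]]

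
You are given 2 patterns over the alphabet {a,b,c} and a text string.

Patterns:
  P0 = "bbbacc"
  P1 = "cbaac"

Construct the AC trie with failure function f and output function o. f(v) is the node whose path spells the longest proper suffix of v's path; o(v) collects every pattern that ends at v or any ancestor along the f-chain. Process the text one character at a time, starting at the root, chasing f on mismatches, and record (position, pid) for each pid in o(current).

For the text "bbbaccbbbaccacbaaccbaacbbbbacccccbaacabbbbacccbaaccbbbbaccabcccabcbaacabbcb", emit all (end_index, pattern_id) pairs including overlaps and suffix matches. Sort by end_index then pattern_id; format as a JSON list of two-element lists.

Build automaton:
Trie (insert patterns):
  n0 'ε': b→1 c→7
  n1 'b': b→2
  n2 'bb': b→3
  n3 'bbb': a→4
  n4 'bbba': c→5
  n5 'bbbac': c→6
  n6 'bbbacc': ·  [P0 ends]
  n7 'c': b→8
  n8 'cb': a→9
  n9 'cba': a→10
  n10 'cbaa': c→11
  n11 'cbaac': ·  [P1 ends]

Failure links (BFS by depth):
  n1('b'): parent n0 fail=0; on 'b' 0 → fail=0;  out ∅∪∅=∅
  n7('c'): parent n0 fail=0; on 'c' 0 → fail=0;  out ∅∪∅=∅
  n2('bb'): parent n1 fail=0; on 'b' 0 → fail=1;  out ∅∪∅=∅
  n8('cb'): parent n7 fail=0; on 'b' 0 → fail=1;  out ∅∪∅=∅
  n3('bbb'): parent n2 fail=1; on 'b' 1 → fail=2;  out ∅∪∅=∅
  n9('cba'): parent n8 fail=1; on 'a' 1→0 → fail=0;  out ∅∪∅=∅
  n4('bbba'): parent n3 fail=2; on 'a' 2→1→0 → fail=0;  out ∅∪∅=∅
  n10('cbaa'): parent n9 fail=0; on 'a' 0 → fail=0;  out ∅∪∅=∅
  n5('bbbac'): parent n4 fail=0; on 'c' 0 → fail=7;  out ∅∪∅=∅
  n11('cbaac'): parent n10 fail=0; on 'c' 0 → fail=7;  out {1}∪∅={1}
  n6('bbbacc'): parent n5 fail=7; on 'c' 7→0 → fail=7;  out {0}∪∅={0}

Scan:
pos 0 'b': at 1
pos 1 'b': at 2
pos 2 'b': at 3
pos 3 'a': at 4
pos 4 'c': at 5
pos 5 'c': at 6  ** P0@[0:5]
pos 6 'b': at 8 (via fail)
pos 7 'b': at 2 (via fail)
pos 8 'b': at 3
pos 9 'a': at 4
pos 10 'c': at 5
pos 11 'c': at 6  ** P0@[6:11]
pos 12 'a': at 0 (via fail)
pos 13 'c': at 7
pos 14 'b': at 8
pos 15 'a': at 9
pos 16 'a': at 10
pos 17 'c': at 11  ** P1@[13:17]
pos 18 'c': at 7 (via fail)
pos 19 'b': at 8
pos 20 'a': at 9
pos 21 'a': at 10
pos 22 'c': at 11  ** P1@[18:22]
pos 23 'b': at 8 (via fail)
pos 24 'b': at 2 (via fail)
pos 25 'b': at 3
pos 26 'b': at 3 (via fail)
pos 27 'a': at 4
pos 28 'c': at 5
pos 29 'c': at 6  ** P0@[24:29]
pos 30 'c': at 7 (via fail)
pos 31 'c': at 7 (via fail)
pos 32 'c': at 7 (via fail)
pos 33 'b': at 8
pos 34 'a': at 9
pos 35 'a': at 10
pos 36 'c': at 11  ** P1@[32:36]
pos 37 'a': at 0 (via fail)
pos 38 'b': at 1
pos 39 'b': at 2
pos 40 'b': at 3
pos 41 'b': at 3 (via fail)
pos 42 'a': at 4
pos 43 'c': at 5
pos 44 'c': at 6  ** P0@[39:44]
pos 45 'c': at 7 (via fail)
pos 46 'b': at 8
pos 47 'a': at 9
pos 48 'a': at 10
pos 49 'c': at 11  ** P1@[45:49]
pos 50 'c': at 7 (via fail)
pos 51 'b': at 8
pos 52 'b': at 2 (via fail)
pos 53 'b': at 3
pos 54 'b': at 3 (via fail)
pos 55 'a': at 4
pos 56 'c': at 5
pos 57 'c': at 6  ** P0@[52:57]
pos 58 'a': at 0 (via fail)
pos 59 'b': at 1
pos 60 'c': at 7 (via fail)
pos 61 'c': at 7 (via fail)
pos 62 'c': at 7 (via fail)
pos 63 'a': at 0 (via fail)
pos 64 'b': at 1
pos 65 'c': at 7 (via fail)
pos 66 'b': at 8
pos 67 'a': at 9
pos 68 'a': at 10
pos 69 'c': at 11  ** P1@[65:69]
pos 70 'a': at 0 (via fail)
pos 71 'b': at 1
pos 72 'b': at 2
pos 73 'c': at 7 (via fail)
pos 74 'b': at 8

Result: [[5,0],[11,0],[17,1],[22,1],[29,0],[36,1],[44,0],[49,1],[57,0],[69,1]]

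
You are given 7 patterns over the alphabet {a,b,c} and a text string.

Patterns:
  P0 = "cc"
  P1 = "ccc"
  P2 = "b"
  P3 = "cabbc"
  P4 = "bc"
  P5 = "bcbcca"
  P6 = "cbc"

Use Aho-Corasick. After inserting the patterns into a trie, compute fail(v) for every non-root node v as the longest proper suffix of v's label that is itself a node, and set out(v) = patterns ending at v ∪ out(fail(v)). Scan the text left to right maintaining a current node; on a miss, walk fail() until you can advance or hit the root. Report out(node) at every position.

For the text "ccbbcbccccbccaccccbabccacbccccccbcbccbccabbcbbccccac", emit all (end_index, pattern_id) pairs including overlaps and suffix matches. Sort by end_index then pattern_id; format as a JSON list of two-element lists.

Build automaton:
Trie nodes:
  n0 'ε': b→4 c→1
  n1 'c': a→5 b→14 c→2
  n2 'cc': c→3  ←P0
  n3 'ccc': ·  ←P1
  n4 'b': c→9  ←P2
  n5 'ca': b→6
  n6 'cab': b→7
  n7 'cabb': c→8
  n8 'cabbc': ·  ←P3
  n9 'bc': b→10  ←P4
  n10 'bcb': c→11
  n11 'bcbc': c→12
  n12 'bcbcc': a→13
  n13 'bcbcca': ·  ←P5
  n14 'cb': c→15
  n15 'cbc': ·  ←P6

Failure links (BFS by depth):
  fail(1) 'c': from fail(0)=0 chase 'c': 0 ⇒ 0;  out=∅∪out(0)=∅
  fail(4) 'b': from fail(0)=0 chase 'b': 0 ⇒ 0;  out={2}∪out(0)={2}
  fail(2) 'cc': from fail(1)=0 chase 'c': 0 ⇒ 1;  out={0}∪out(1)={0}
  fail(5) 'ca': from fail(1)=0 chase 'a': 0 ⇒ 0;  out=∅∪out(0)=∅
  fail(9) 'bc': from fail(4)=0 chase 'c': 0 ⇒ 1;  out={4}∪out(1)={4}
  fail(14) 'cb': from fail(1)=0 chase 'b': 0 ⇒ 4;  out=∅∪out(4)={2}
  fail(3) 'ccc': from fail(2)=1 chase 'c': 1 ⇒ 2;  out={1}∪out(2)={0,1}
  fail(6) 'cab': from fail(5)=0 chase 'b': 0 ⇒ 4;  out=∅∪out(4)={2}
  fail(10) 'bcb': from fail(9)=1 chase 'b': 1 ⇒ 14;  out=∅∪out(14)={2}
  fail(15) 'cbc': from fail(14)=4 chase 'c': 4 ⇒ 9;  out={6}∪out(9)={4,6}
  fail(7) 'cabb': from fail(6)=4 chase 'b': 4→0 ⇒ 4;  out=∅∪out(4)={2}
  fail(11) 'bcbc': from fail(10)=14 chase 'c': 14 ⇒ 15;  out=∅∪out(15)={4,6}
  fail(8) 'cabbc': from fail(7)=4 chase 'c': 4 ⇒ 9;  out={3}∪out(9)={3,4}
  fail(12) 'bcbcc': from fail(11)=15 chase 'c': 15→9→1 ⇒ 2;  out=∅∪out(2)={0}
  fail(13) 'bcbcca': from fail(12)=2 chase 'a': 2→1 ⇒ 5;  out={5}∪out(5)={5}

Run:
i=0 'c': node 0→1
i=1 'c': node 1→2  → match P0@[0:1]
i=2 'b': node 2→14 (fail-walked)  → match P2@[2:2]
i=3 'b': node 14→4 (fail-walked)  → match P2@[3:3]
i=4 'c': node 4→9  → match P4@[3:4]
i=5 'b': node 9→10  → match P2@[5:5]
i=6 'c': node 10→11  → match P4@[5:6],P6@[4:6]
i=7 'c': node 11→12  → match P0@[6:7]
i=8 'c': node 12→3 (fail-walked)  → match P0@[7:8],P1@[6:8]
i=9 'c': node 3→3 (fail-walked)  → match P0@[8:9],P1@[7:9]
i=10 'b': node 3→14 (fail-walked)  → match P2@[10:10]
i=11 'c': node 14→15  → match P4@[10:11],P6@[9:11]
i=12 'c': node 15→2 (fail-walked)  → match P0@[11:12]
i=13 'a': node 2→5 (fail-walked)
i=14 'c': node 5→1 (fail-walked)
i=15 'c': node 1→2  → match P0@[14:15]
i=16 'c': node 2→3  → match P0@[15:16],P1@[14:16]
i=17 'c': node 3→3 (fail-walked)  → match P0@[16:17],P1@[15:17]
i=18 'b': node 3→14 (fail-walked)  → match P2@[18:18]
i=19 'a': node 14→0 (fail-walked)
i=20 'b': node 0→4  → match P2@[20:20]
i=21 'c': node 4→9  → match P4@[20:21]
i=22 'c': node 9→2 (fail-walked)  → match P0@[21:22]
i=23 'a': node 2→5 (fail-walked)
i=24 'c': node 5→1 (fail-walked)
i=25 'b': node 1→14  → match P2@[25:25]
i=26 'c': node 14→15  → match P4@[25:26],P6@[24:26]
i=27 'c': node 15→2 (fail-walked)  → match P0@[26:27]
i=28 'c': node 2→3  → match P0@[27:28],P1@[26:28]
i=29 'c': node 3→3 (fail-walked)  → match P0@[28:29],P1@[27:29]
i=30 'c': node 3→3 (fail-walked)  → match P0@[29:30],P1@[28:30]
i=31 'c': node 3→3 (fail-walked)  → match P0@[30:31],P1@[29:31]
i=32 'b': node 3→14 (fail-walked)  → match P2@[32:32]
i=33 'c': node 14→15  → match P4@[32:33],P6@[31:33]
i=34 'b': node 15→10 (fail-walked)  → match P2@[34:34]
i=35 'c': node 10→11  → match P4@[34:35],P6@[33:35]
i=36 'c': node 11→12  → match P0@[35:36]
i=37 'b': node 12→14 (fail-walked)  → match P2@[37:37]
i=38 'c': node 14→15  → match P4@[37:38],P6@[36:38]
i=39 'c': node 15→2 (fail-walked)  → match P0@[38:39]
i=40 'a': node 2→5 (fail-walked)
i=41 'b': node 5→6  → match P2@[41:41]
i=42 'b': node 6→7  → match P2@[42:42]
i=43 'c': node 7→8  → match P3@[39:43],P4@[42:43]
i=44 'b': node 8→10 (fail-walked)  → match P2@[44:44]
i=45 'b': node 10→4 (fail-walked)  → match P2@[45:45]
i=46 'c': node 4→9  → match P4@[45:46]
i=47 'c': node 9→2 (fail-walked)  → match P0@[46:47]
i=48 'c': node 2→3  → match P0@[47:48],P1@[46:48]
i=49 'c': node 3→3 (fail-walked)  → match P0@[48:49],P1@[47:49]
i=50 'a': node 3→5 (fail-walked)
i=51 'c': node 5→1 (fail-walked)

All matches (sorted): [[1,0],[2,2],[3,2],[4,4],[5,2],[6,4],[6,6],[7,0],[8,0],[8,1],[9,0],[9,1],[10,2],[11,4],[11,6],[12,0],[15,0],[16,0],[16,1],[17,0],[17,1],[18,2],[20,2],[21,4],[22,0],[25,2],[26,4],[26,6],[27,0],[28,0],[28,1],[29,0],[29,1],[30,0],[30,1],[31,0],[31,1],[32,2],[33,4],[33,6],[34,2],[35,4],[35,6],[36,0],[37,2],[38,4],[38,6],[39,0],[41,2],[42,2],[43,3],[43,4],[44,2],[45,2],[46,4],[47,0],[48,0],[48,1],[49,0],[49,1]]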